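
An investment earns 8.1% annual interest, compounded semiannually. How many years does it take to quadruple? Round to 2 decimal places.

17.46 years

(1 + 0.0405)^(2t) = 4.
2t = ln 4 / ln(1 + 0.0405) ≈ 1.3863/0.0397014 ≈ 34.9181.
t ≈ 17.4590.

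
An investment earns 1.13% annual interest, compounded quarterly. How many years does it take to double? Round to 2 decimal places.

61.43 years

(1 + 0.002825)^(4t) = 2.
4t = ln 2 / ln(1 + 0.002825) ≈ 0.69315/0.00282102 ≈ 245.7082.
t ≈ 61.4271.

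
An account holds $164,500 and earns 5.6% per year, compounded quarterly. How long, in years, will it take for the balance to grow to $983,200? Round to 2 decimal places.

32.15 years

(1 + 0.014)^(4t) = 983,200/164,500 = 5.9769.
4t·ln(1 + 0.014) = ln(5.9769); 4t = 1.7879/0.0139029 ≈ 128.5992.
t ≈ 32.1498 years.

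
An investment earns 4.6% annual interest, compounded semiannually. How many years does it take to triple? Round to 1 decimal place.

24.2 years

(1 + 0.023)^(2t) = 3.
2t = ln 3 / ln(1 + 0.023) ≈ 1.0986/0.0227395 ≈ 48.3130.
t ≈ 24.1565.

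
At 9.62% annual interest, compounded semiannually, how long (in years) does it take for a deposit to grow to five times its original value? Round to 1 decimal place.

(1 + 0.0481)^(2t) = 5.
2t = ln 5 / ln(1 + 0.0481) ≈ 1.6094/0.046979 ≈ 34.2587.
t ≈ 17.1293.

17.1 years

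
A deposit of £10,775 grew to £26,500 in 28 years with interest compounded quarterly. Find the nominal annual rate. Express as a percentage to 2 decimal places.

The 112-period growth factor is 26,500/10,775 = 2.4594.
r/4 = 2.4594^(1/112) − 1 ≈ 0.00806733, so r ≈ 4·0.00806733 = 3.22693%.

3.23%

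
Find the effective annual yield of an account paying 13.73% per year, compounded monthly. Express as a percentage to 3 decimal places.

EAR = (1 + 13.73%/12)^12 − 1 = (1 + 0.0114417)^12 − 1.
(1 + 0.0114417)^12 ≈ 1.146278, so EAR ≈ 14.62783%.

14.628%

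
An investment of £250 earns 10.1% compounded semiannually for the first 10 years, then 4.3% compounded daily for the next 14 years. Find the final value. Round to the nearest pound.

£1,223

After 10 years at 10.1%: 250 × 2.678681849 ≈ 669.6705.
Then 14 years at 4.3%: 669.6705 × 1.825701949 ≈ 1,222.6187.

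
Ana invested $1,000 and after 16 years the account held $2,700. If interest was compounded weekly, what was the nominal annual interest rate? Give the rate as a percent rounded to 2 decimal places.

(1 + r/52)^832 = 2,700/1,000 = 2.7.
1 + r/52 = 2.7^(1/832) ≈ 1.001195, so r/52 ≈ 0.00119453.
r ≈ 52·0.00119453 = 6.21153%.

6.21%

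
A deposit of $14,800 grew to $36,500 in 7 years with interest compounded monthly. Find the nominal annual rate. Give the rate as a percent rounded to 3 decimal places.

The 84-period growth factor is 36,500/14,800 = 2.46622.
r/12 = 2.46622^(1/84) − 1 ≈ 0.0108042, so r ≈ 12·0.0108042 = 12.96504%.

12.965%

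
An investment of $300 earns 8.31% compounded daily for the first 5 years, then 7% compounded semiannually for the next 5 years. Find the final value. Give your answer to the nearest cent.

Phase 1: 300·(1 + 0.0831/365)^1825 ≈ 454.5169.
Phase 2: 454.5169·(1 + 0.035)^10 ≈ 641.1410.

$641.14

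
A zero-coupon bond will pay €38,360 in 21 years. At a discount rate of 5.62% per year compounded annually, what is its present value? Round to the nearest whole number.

€12,168

Growth factor = (1 + 0.0562)^21 ≈ 3.1526040287.
P = 38,360/3.1526040287 ≈ 12,167.7190.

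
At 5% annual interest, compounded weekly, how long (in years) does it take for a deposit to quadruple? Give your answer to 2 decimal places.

27.74 years

(1 + 0.000961538)^(52t) = 4.
52t = ln 4 / ln(1 + 0.000961538) ≈ 1.3863/0.000961076 ≈ 1442.4392.
t ≈ 27.7392.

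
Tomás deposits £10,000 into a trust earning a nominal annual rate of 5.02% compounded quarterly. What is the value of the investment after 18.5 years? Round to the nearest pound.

Growth factor = (1 + 0.01255)^74 ≈ 2.5166300144.
A ≈ 10,000 × 2.5166300144 ≈ 25,166.3001.

£25,166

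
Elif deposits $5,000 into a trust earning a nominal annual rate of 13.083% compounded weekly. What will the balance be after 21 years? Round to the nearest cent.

$77,743.70

Periodic rate = 13.083%/52 = 0.00251596; periods = 52·21 = 1092.
A = 5,000·(1 + 0.13083/52)^1092 ≈ 5,000·15.548739467 ≈ 77,743.6973.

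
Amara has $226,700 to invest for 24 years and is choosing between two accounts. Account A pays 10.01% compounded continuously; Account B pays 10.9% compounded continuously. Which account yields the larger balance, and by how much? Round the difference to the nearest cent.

Account B, by $596,499.08

A: e^(0.1001·24) = e^2.4024 ≈ 11.04966377612, so 226,700 × 11.04966377612 ≈ 2,504,958.7780.
B: e^(0.109·24) = e^2.616 ≈ 13.68089043016, so 226,700 × 13.68089043016 ≈ 3,101,457.8605.
Difference ≈ 596,499.0825 in favor of B.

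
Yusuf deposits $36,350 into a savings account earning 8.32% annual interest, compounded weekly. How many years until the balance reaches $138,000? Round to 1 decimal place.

16.0 years

We need (1 + 0.0016)^(52t) = 3.7964, so 52t = ln 3.7964 / ln 1.0016 ≈ 834.4540.
t ≈ 834.4540/52 = 16.0472 years.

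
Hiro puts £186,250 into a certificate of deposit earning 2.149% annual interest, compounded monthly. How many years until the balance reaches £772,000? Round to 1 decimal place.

66.2 years

(1 + 0.00179083)^(12t) = 772,000/186,250 = 4.145.
12t·ln(1 + 0.00179083) = ln(4.145); 12t = 1.4219/0.00178923 ≈ 794.6957.
t ≈ 66.2246 years.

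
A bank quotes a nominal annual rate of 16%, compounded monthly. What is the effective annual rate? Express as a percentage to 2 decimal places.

17.23%

EAR = (1 + 16%/12)^12 − 1 = (1 + 0.0133333)^12 − 1.
(1 + 0.0133333)^12 ≈ 1.172271, so EAR ≈ 17.22708%.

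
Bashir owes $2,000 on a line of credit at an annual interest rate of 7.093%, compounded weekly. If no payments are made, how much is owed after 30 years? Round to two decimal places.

Growth factor = (1 + 0.07093/52)^1560 ≈ 8.3850474121.
A ≈ 2,000 × 8.3850474121 ≈ 16,770.0948.

$16,770.09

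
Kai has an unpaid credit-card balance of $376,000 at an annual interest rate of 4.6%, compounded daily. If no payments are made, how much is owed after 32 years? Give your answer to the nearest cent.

$1,638,434.34

Periodic rate = 4.6%/365 = 0.000126027; periods = 365·32 = 11680.
A = 376,000·(1 + 0.046/365)^11680 ≈ 376,000·4.357538142308 ≈ 1,638,434.3415.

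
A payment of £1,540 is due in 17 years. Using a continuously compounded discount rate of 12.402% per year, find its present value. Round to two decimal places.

£187.02

P = A·e^(−rt) = 1,540·e^(−2.10834).
e^(−2.10834) ≈ 0.1214393886, so P ≈ 187.0167.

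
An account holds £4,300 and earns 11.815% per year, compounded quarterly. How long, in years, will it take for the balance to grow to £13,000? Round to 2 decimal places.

We need (1 + 0.0295375)^(4t) = 3.0233, so 4t = ln 3.0233 / ln 1.029537 ≈ 38.0057.
t ≈ 38.0057/4 = 9.5014 years.

9.50 years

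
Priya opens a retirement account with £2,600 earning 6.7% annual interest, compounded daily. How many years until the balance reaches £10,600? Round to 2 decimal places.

We need (1 + 0.000183562)^(365t) = 4.0769, so 365t = ln 4.0769 / ln 1.000184 ≈ 7656.6733.
t ≈ 7656.6733/365 = 20.9772 years.

20.98 years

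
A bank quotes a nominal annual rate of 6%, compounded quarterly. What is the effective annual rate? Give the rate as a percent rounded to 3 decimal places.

6.136%

One year is 4 periods at 0.015 each: (1 + 0.015)^4 ≈ 1.061364.
EAR = 1.061364 − 1 ≈ 6.13636%.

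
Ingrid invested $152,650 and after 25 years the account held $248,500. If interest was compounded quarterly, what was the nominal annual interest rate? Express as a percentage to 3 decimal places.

1.954%

The 100-period growth factor is 248,500/152,650 = 1.62791.
r/4 = 1.62791^(1/100) − 1 ≈ 0.00488484, so r ≈ 4·0.00488484 = 1.95394%.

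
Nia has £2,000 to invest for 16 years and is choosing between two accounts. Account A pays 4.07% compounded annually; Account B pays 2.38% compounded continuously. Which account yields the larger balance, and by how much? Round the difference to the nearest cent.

Account A, by £859.60

Account A growth factor: (1 + 0.0407)^16 ≈ 1.893253956; balance ≈ 3,786.5079.
Account B growth factor: e^(0.0238·16) = e^0.3808 ≈ 1.463454885; balance ≈ 2,926.9098.
Account A is larger by 859.5981.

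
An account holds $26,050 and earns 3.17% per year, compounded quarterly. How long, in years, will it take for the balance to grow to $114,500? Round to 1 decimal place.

(1 + 0.007925)^(4t) = 114,500/26,050 = 4.3954.
4t·ln(1 + 0.007925) = ln(4.3954); 4t = 1.4806/0.00789376 ≈ 187.5604.
t ≈ 46.8901 years.

46.9 years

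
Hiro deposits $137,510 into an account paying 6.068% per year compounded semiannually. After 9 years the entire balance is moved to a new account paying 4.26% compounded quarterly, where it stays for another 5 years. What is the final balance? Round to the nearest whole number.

$291,072

After 9 years at 6.068%: 137,510 × 1.7125769209 ≈ 235,496.4524.
Then 5 years at 4.26%: 235,496.4524 × 1.23599184883 ≈ 291,071.6956.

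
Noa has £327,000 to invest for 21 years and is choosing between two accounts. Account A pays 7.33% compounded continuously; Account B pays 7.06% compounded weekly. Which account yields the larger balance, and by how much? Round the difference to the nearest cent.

Account A growth factor: e^(0.0733·21) = e^1.5393 ≈ 4.661326200356; balance ≈ 1,524,253.6675.
Account B growth factor: (1 + 0.0706/52)^1092 ≈ 4.399955612207; balance ≈ 1,438,785.4852.
Account A is larger by 85,468.1823.

Account A, by £85,468.18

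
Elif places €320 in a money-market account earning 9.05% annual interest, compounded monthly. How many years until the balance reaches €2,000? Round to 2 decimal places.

We need (1 + 0.00754167)^(12t) = 6.25, so 12t = ln 6.25 / ln 1.007542 ≈ 243.9094.
t ≈ 243.9094/12 = 20.3258 years.

20.33 years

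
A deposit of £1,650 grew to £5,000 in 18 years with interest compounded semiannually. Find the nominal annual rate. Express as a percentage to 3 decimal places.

The 36-period growth factor is 5,000/1,650 = 3.0303.
r/2 = 3.0303^(1/36) − 1 ≈ 0.0312753, so r ≈ 2·0.0312753 = 6.25506%.

6.255%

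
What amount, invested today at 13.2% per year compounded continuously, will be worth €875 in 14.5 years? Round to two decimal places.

€129.05

P = A·e^(−rt) = 875·e^(−1.914).
e^(−1.914) ≈ 0.147489248, so P ≈ 129.0531.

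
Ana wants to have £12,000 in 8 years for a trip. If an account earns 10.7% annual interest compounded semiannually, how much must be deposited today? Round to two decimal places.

£5,212.29

Periodic rate = 10.7%/2 = 0.0535; 16 periods.
P = 12,000/(1 + 0.0535)^16 ≈ 12,000/2.3022508347 ≈ 5,212.2904.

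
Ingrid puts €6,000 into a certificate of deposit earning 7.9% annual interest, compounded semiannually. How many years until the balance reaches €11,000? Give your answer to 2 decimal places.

7.82 years

(1 + 0.0395)^(2t) = 11,000/6,000 = 1.8333.
2t·ln(1 + 0.0395) = ln(1.8333); 2t = 0.60614/0.0387398 ≈ 15.6463.
t ≈ 7.8232 years.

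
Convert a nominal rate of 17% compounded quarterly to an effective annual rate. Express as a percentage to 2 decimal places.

18.11%

EAR = (1 + 17%/4)^4 − 1 = (1 + 0.0425)^4 − 1.
(1 + 0.0425)^4 ≈ 1.181148, so EAR ≈ 18.11478%.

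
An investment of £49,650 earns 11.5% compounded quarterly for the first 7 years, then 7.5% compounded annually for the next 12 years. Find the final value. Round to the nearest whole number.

£261,515

Phase 1: 49,650·(1 + 0.02875)^28 ≈ 109,798.1450.
Phase 2: 109,798.1450·(1 + 0.075)^12 ≈ 261,514.9818.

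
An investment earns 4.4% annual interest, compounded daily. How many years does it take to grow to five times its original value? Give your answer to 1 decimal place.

36.6 years

(1 + 0.000120548)^(365t) = 5.
365t = ln 5 / ln(1 + 0.000120548) ≈ 1.6094/0.000120541 ≈ 13351.8237.
t ≈ 36.5803.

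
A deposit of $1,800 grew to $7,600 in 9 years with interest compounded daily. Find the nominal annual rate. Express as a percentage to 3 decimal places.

16.008%

The 3285-period growth factor is 7,600/1,800 = 4.22222.
r/365 = 4.22222^(1/3285) − 1 ≈ 0.000438562, so r ≈ 365·0.000438562 = 16.00753%.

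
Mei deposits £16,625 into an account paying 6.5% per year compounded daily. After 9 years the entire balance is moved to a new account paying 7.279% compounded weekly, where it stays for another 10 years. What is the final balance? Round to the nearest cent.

After 9 years at 6.5%: 16,625 × 1.7948974998 ≈ 29,840.1709.
Then 10 years at 7.279%: 29,840.1709 × 2.0696738095 ≈ 61,759.4203.

£61,759.42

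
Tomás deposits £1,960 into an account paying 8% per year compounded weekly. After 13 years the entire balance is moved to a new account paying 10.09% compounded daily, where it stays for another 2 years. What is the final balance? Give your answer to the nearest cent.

After 13 years at 8%: 1,960 × 2.826956863 ≈ 5,540.8355.
Then 2 years at 10.09%: 5,540.8355 × 1.22356914 ≈ 6,779.5953.

£6,779.60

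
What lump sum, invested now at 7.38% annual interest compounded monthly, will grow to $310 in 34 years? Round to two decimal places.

$25.41

Growth factor = (1 + 0.00615)^408 ≈ 12.200973.
P = 310/12.200973 ≈ 25.4078.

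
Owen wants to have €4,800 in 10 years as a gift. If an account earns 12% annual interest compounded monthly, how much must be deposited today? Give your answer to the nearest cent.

Periodic rate = 12%/12 = 0.01; 120 periods.
P = 4,800/(1 + 0.01)^120 ≈ 4,800/3.300386895 ≈ 1,454.3749.

€1,454.37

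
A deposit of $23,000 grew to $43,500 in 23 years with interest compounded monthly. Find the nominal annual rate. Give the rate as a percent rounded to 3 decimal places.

2.774%

(1 + r/12)^276 = 43,500/23,000 = 1.8913.
1 + r/12 = 1.8913^(1/276) ≈ 1.002312, so r/12 ≈ 0.00231161.
r ≈ 12·0.00231161 = 2.77393%.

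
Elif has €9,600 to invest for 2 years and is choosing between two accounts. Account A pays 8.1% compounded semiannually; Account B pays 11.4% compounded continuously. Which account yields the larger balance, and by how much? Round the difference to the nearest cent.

Account B, by €806.16

Account A growth factor: (1 + 0.0405)^4 ≈ 1.1721099109; balance ≈ 11,252.2551.
Account B growth factor: e^(0.114·2) = e^0.228 ≈ 1.2560853254; balance ≈ 12,058.4191.
Account B is larger by 806.1640.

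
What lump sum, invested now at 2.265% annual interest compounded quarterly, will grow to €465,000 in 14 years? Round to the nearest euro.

Periodic rate = 2.265%/4 = 0.0056625; 56 periods.
P = 465,000/(1 + 0.0056625)^56 ≈ 465,000/1.37191227184 ≈ 338,942.9554.

€338,943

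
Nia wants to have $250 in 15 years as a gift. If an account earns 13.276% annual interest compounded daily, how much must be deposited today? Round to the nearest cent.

$34.14

Growth factor = (1 + 0.13276/365)^5475 ≈ 7.32313069.
P = 250/7.32313069 ≈ 34.1384.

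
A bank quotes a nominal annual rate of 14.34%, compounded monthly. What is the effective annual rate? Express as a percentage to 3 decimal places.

One year is 12 periods at 0.01195 each: (1 + 0.01195)^12 ≈ 1.153211.
EAR = 1.153211 − 1 ≈ 15.32107%.

15.321%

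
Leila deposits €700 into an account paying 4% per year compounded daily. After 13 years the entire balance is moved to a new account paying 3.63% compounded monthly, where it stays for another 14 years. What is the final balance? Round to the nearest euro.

€1,956

After 13 years at 4%: 700 × 1.681979728 ≈ 1,177.3858.
Then 14 years at 3.63%: 1,177.3858 × 1.661021699 ≈ 1,955.6634.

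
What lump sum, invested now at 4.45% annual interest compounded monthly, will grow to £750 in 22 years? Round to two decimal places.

Growth factor = (1 + 0.0445/12)^264 ≈ 2.65697763.
P = 750/2.65697763 ≈ 282.2756.

£282.28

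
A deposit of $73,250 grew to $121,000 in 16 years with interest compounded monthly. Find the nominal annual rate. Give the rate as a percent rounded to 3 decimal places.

3.141%

The 192-period growth factor is 121,000/73,250 = 1.65188.
r/12 = 1.65188^(1/192) − 1 ≈ 0.00261755, so r ≈ 12·0.00261755 = 3.14106%.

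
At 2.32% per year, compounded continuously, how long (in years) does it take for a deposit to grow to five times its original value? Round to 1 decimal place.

e^(0.0232t) = 5, so 0.0232t = ln 5 ≈ 1.6094.
t ≈ 1.6094/0.0232 ≈ 69.3723.

69.4 years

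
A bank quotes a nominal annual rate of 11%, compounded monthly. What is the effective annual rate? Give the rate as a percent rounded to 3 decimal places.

11.572%

One year is 12 periods at 0.00916667 each: (1 + 0.00916667)^12 ≈ 1.115719.
EAR = 1.115719 − 1 ≈ 11.57188%.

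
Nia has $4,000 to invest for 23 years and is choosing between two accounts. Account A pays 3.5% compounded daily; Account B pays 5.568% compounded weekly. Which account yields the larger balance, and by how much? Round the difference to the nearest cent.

Account B, by $5,439.47

Account A growth factor: (1 + 0.035/365)^8395 ≈ 2.236610179; balance ≈ 8,946.4407.
Account B growth factor: (1 + 0.05568/52)^1196 ≈ 3.5964773557; balance ≈ 14,385.9094.
Account B is larger by 5,439.4687.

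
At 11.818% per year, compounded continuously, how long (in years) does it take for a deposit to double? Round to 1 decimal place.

5.9 years

e^(0.11818t) = 2, so 0.11818t = ln 2 ≈ 0.69315.
t ≈ 0.69315/0.11818 ≈ 5.8652.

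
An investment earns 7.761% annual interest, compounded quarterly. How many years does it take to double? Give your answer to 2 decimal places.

(1 + 0.0194025)^(4t) = 2.
4t = ln 2 / ln(1 + 0.0194025) ≈ 0.69315/0.0192167 ≈ 36.0701.
t ≈ 9.0175.

9.02 years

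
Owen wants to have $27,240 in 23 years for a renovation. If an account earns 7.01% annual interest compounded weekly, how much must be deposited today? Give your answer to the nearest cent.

$5,438.33

Growth factor = (1 + 0.0701/52)^1196 ≈ 5.0088894481.
P = 27,240/5.0088894481 ≈ 5,438.3312.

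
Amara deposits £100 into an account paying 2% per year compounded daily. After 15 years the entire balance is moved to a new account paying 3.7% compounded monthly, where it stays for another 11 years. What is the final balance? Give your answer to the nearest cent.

£202.66

Phase 1: 100·(1 + 0.02/365)^5475 ≈ 134.9848.
Phase 2: 134.9848·(1 + 0.037/12)^132 ≈ 202.6612.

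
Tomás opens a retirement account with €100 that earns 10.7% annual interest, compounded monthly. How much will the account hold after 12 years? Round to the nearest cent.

€359.06

Growth factor = (1 + 0.107/12)^144 ≈ 3.59056404.
A ≈ 100 × 3.59056404 ≈ 359.0564.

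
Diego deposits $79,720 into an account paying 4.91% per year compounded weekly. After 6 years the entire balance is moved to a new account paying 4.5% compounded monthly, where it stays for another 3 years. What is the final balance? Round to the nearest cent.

$122,453.21

After 6 years at 4.91%: 79,720 × 1.34240261173 ≈ 107,016.3362.
Then 3 years at 4.5%: 107,016.3362 × 1.1442478322 ≈ 122,453.2107.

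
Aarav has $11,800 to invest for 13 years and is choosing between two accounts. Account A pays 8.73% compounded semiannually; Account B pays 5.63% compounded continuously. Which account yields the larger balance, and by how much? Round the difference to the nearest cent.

Account A, by $11,302.60

A: (1 + 0.04365)^26 ≈ 3.0368742811, so 11,800 × 3.0368742811 ≈ 35,835.1165.
B: e^(0.0563·13) = e^0.7319 ≈ 2.0790270087, so 11,800 × 2.0790270087 ≈ 24,532.5187.
Difference ≈ 11,302.5978 in favor of A.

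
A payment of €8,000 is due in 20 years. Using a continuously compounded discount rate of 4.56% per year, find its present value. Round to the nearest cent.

€3,213.76

P = A·e^(−rt) = 8,000·e^(−0.912).
e^(−0.912) ≈ 0.4017199801, so P ≈ 3,213.7598.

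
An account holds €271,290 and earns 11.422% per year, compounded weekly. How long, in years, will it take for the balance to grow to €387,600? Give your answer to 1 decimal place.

3.1 years

We need (1 + 0.00219654)^(52t) = 1.4287, so 52t = ln 1.4287 / ln 1.002197 ≈ 162.6091.
t ≈ 162.6091/52 = 3.1271 years.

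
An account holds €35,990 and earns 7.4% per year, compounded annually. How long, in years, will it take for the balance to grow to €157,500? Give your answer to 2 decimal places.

(1 + 0.074)^t = 157,500/35,990 = 4.3762.
t·ln(1 + 0.074) = ln(4.3762); t = 1.4762/0.07139 ≈ 20.6777.

20.68 years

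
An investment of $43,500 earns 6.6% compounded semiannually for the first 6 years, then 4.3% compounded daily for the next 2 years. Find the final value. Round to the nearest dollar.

Phase 1: 43,500·(1 + 0.033)^12 ≈ 64,223.3736.
Phase 2: 64,223.3736·(1 + 0.043/365)^730 ≈ 69,990.6845.

$69,991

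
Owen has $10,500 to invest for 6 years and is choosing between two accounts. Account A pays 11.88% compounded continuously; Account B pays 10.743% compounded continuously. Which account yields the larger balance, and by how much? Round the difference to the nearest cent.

Account A, by $1,412.33

Account A growth factor: e^(0.1188·6) = e^0.7128 ≈ 2.0396944149; balance ≈ 21,416.7914.
Account B growth factor: e^(0.10743·6) = e^0.64458 ≈ 1.9051866828; balance ≈ 20,004.4602.
Account A is larger by 1,412.3312.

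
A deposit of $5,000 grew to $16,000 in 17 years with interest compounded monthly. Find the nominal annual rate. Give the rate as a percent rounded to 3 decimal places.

6.862%

The 204-period growth factor is 16,000/5,000 = 3.2.
r/12 = 3.2^(1/204) − 1 ≈ 0.00571801, so r ≈ 12·0.00571801 = 6.86161%.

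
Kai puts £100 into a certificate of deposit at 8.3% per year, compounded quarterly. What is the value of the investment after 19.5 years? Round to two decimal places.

£496.26

Periodic rate = 8.3%/4 = 0.02075; periods = 4·19.5 = 78.
A = 100·(1 + 0.02075)^78 ≈ 100·4.96263473 ≈ 496.2635.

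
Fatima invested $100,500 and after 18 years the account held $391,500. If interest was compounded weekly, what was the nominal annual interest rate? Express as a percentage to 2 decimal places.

7.56%

The 936-period growth factor is 391,500/100,500 = 3.89552.
r/52 = 3.89552^(1/936) − 1 ≈ 0.00145386, so r ≈ 52·0.00145386 = 7.56009%.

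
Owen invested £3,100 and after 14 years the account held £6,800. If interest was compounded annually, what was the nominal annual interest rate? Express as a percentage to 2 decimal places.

The 14-period growth factor is 6,800/3,100 = 2.19355.
r = 2.19355^(1/14) − 1 ≈ 0.0577126, i.e. 5.77126%.

5.77%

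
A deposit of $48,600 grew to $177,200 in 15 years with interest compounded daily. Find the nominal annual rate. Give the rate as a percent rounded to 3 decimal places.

8.625%

(1 + r/365)^5475 = 177,200/48,600 = 3.64609.
1 + r/365 = 3.64609^(1/5475) ≈ 1.000236, so r/365 ≈ 0.000236312.
r ≈ 365·0.000236312 = 8.62539%.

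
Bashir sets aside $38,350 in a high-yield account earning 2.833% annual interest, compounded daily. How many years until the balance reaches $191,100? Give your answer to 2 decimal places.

We need (1 + 0.0000776164)^(365t) = 4.9831, so 365t = ln 4.9831 / ln 1.000078 ≈ 20692.8414.
t ≈ 20692.8414/365 = 56.6927 years.

56.69 years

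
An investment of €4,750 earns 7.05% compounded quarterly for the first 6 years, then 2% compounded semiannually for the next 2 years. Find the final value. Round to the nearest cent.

€7,517.71

After 6 years at 7.05%: 4,750 × 1.520920193 ≈ 7,224.3709.
Then 2 years at 2%: 7,224.3709 × 1.04060401 ≈ 7,517.7093.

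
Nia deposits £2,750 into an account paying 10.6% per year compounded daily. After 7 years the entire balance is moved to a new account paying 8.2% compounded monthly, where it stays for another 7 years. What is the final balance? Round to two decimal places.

Phase 1: 2,750·(1 + 0.106/365)^2555 ≈ 5,774.7397.
Phase 2: 5,774.7397·(1 + 0.082/12)^84 ≈ 10,232.2133.

£10,232.21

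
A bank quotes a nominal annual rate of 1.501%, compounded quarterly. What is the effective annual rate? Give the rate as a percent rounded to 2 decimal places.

1.51%

One year is 4 periods at 0.0037525 each: (1 + 0.0037525)^4 ≈ 1.015095.
EAR = 1.015095 − 1 ≈ 1.50947%.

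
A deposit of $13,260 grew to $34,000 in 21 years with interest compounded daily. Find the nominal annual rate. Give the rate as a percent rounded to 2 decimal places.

4.48%

(1 + r/365)^7665 = 34,000/13,260 = 2.5641.
1 + r/365 = 2.5641^(1/7665) ≈ 1.000123, so r/365 ≈ 0.000122853.
r ≈ 365·0.000122853 = 4.48413%.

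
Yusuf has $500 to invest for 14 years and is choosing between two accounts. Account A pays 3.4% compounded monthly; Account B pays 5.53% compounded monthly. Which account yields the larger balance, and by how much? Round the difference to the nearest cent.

Account B, by $278.23

Account A growth factor: (1 + 0.034/12)^168 ≈ 1.60854; balance ≈ 804.2700.
Account B growth factor: (1 + 0.0553/12)^168 ≈ 2.165002629; balance ≈ 1,082.5013.
Account B is larger by 278.2313.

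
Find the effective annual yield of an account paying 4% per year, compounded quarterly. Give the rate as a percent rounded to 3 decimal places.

EAR = (1 + 4%/4)^4 − 1 = (1 + 0.01)^4 − 1.
(1 + 0.01)^4 ≈ 1.040604, so EAR ≈ 4.06040%.

4.060%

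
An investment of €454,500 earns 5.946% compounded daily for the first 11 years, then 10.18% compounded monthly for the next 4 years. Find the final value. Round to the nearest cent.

Phase 1: 454,500·(1 + 0.05946/365)^4015 ≈ 874,108.6180.
Phase 2: 874,108.6180·(1 + 0.1018/12)^48 ≈ 1,311,185.7308.

€1,311,185.73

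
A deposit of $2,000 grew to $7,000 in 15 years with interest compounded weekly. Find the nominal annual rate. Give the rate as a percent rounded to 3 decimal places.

8.358%

(1 + r/52)^780 = 7,000/2,000 = 3.5.
1 + r/52 = 3.5^(1/780) ≈ 1.001607, so r/52 ≈ 0.0016074.
r ≈ 52·0.0016074 = 8.35846%.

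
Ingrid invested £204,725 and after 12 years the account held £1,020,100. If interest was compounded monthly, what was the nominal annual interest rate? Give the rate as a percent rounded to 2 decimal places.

(1 + r/12)^144 = 1,020,100/204,725 = 4.98278.
1 + r/12 = 4.98278^(1/144) ≈ 1.011215, so r/12 ≈ 0.0112151.
r ≈ 12·0.0112151 = 13.45814%.

13.46%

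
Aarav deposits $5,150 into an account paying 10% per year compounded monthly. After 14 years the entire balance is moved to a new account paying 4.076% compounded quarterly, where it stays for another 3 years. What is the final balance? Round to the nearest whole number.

After 14 years at 10%: 5,150 × 4.0317433395 ≈ 20,763.4782.
Then 3 years at 4.076%: 20,763.4782 × 1.1293713875 ≈ 23,449.6782.

$23,450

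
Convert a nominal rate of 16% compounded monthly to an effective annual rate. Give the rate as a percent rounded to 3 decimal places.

17.227%

EAR = (1 + 16%/12)^12 − 1 = (1 + 0.0133333)^12 − 1.
(1 + 0.0133333)^12 ≈ 1.172271, so EAR ≈ 17.22708%.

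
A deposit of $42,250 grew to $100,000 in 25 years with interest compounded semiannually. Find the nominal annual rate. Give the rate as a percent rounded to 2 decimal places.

The 50-period growth factor is 100,000/42,250 = 2.36686.
r/2 = 2.36686^(1/50) − 1 ≈ 0.0173806, so r ≈ 2·0.0173806 = 3.47613%.

3.48%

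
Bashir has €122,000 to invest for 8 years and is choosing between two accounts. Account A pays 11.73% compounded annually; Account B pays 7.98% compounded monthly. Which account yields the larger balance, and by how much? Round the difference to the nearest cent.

A: (1 + 0.1173)^8 ≈ 2.42861341789, so 122,000 × 2.42861341789 ≈ 296,290.8370.
B: (1 + 0.00665)^96 ≈ 1.8894517051, so 122,000 × 1.8894517051 ≈ 230,513.1080.
Difference ≈ 65,777.7290 in favor of A.

Account A, by €65,777.73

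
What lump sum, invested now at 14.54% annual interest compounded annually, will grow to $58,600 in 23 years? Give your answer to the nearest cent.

Annual rate = 14.54% = 0.1454; 23 periods.
P = 58,600/(1 + 0.1454)^23 ≈ 58,600/22.699438364 ≈ 2,581.5617.

$2,581.56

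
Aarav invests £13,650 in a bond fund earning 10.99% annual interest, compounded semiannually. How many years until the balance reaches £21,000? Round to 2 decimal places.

(1 + 0.05495)^(2t) = 21,000/13,650 = 1.5385.
2t·ln(1 + 0.05495) = ln(1.5385); 2t = 0.43078/0.0534934 ≈ 8.0530.
t ≈ 4.0265 years.

4.03 years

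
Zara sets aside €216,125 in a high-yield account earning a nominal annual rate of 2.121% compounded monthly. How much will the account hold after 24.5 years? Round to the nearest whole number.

€363,233

Growth factor = (1 + 0.0017675)^294 ≈ 1.68065954746.
A ≈ 216,125 × 1.68065954746 ≈ 363,232.5447.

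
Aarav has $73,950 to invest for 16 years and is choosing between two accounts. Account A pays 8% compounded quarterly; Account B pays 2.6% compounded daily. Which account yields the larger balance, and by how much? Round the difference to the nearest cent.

A: (1 + 0.02)^64 ≈ 3.55149324328, so 73,950 × 3.55149324328 ≈ 262,632.9253.
B: (1 + 0.026/365)^5840 ≈ 1.51586341007, so 73,950 × 1.51586341007 ≈ 112,098.0992.
Difference ≈ 150,534.8262 in favor of A.

Account A, by $150,534.83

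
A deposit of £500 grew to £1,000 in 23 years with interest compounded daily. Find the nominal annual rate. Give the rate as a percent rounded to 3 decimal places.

3.014%

(1 + r/365)^8395 = 1,000/500 = 2.
1 + r/365 = 2^(1/8395) ≈ 1.000083, so r/365 ≈ 0.0000825701.
r ≈ 365·0.0000825701 = 3.01381%.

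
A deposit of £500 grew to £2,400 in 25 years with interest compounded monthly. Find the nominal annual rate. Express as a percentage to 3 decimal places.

(1 + r/12)^300 = 2,400/500 = 4.8.
1 + r/12 = 4.8^(1/300) ≈ 1.005242, so r/12 ≈ 0.00524241.
r ≈ 12·0.00524241 = 6.29090%.

6.291%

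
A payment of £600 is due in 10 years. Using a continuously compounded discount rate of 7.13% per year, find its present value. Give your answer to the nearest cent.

£294.10

P = A·e^(−rt) = 600·e^(−0.713).
e^(−0.713) ≈ 0.490171475, so P ≈ 294.1029.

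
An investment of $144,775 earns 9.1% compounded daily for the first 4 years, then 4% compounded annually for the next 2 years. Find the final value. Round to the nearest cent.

After 4 years at 9.1%: 144,775 × 1.43900892801 ≈ 208,332.5176.
Then 2 years at 4%: 208,332.5176 × 1.0816 ≈ 225,332.4510.

$225,332.45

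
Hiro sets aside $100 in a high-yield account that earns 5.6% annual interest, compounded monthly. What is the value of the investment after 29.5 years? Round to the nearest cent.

$519.74

Periodic rate = 5.6%/12 = 0.00466667; periods = 12·29.5 = 354.
A = 100·(1 + 0.056/12)^354 ≈ 100·5.19739368 ≈ 519.7394.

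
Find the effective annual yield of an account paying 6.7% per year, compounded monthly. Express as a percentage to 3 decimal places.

6.910%

EAR = (1 + 6.7%/12)^12 − 1 = (1 + 0.00558333)^12 − 1.
(1 + 0.00558333)^12 ≈ 1.069096, so EAR ≈ 6.90962%.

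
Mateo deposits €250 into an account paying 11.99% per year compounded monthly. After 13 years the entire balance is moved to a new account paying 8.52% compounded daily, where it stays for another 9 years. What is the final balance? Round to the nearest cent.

€2,538.01

Phase 1: 250·(1 + 0.1199/12)^156 ≈ 1,179.0041.
Phase 2: 1,179.0041·(1 + 0.0852/365)^3285 ≈ 2,538.0108.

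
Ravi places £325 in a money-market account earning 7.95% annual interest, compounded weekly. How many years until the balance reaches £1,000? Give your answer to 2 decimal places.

We need (1 + 0.00152885)^(52t) = 3.0769, so 52t = ln 3.0769 / ln 1.001529 ≈ 735.7111.
t ≈ 735.7111/52 = 14.1483 years.

14.15 years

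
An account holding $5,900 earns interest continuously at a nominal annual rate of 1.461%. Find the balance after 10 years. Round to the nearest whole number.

$6,828

A = P·e^(rt) = 5,900·e^(0.01461·10) = 5,900·e^0.1461.
e^0.1461 ≈ 1.157311913, so A ≈ 6,828.1403.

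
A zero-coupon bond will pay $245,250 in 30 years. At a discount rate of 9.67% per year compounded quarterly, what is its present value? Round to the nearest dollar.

Periodic rate = 9.67%/4 = 0.024175; 120 periods.
P = 245,250/(1 + 0.024175)^120 ≈ 245,250/17.5752076798 ≈ 13,954.3159.

$13,954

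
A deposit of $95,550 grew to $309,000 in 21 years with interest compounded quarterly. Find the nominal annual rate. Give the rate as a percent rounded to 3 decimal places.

5.628%

The 84-period growth factor is 309,000/95,550 = 3.23391.
r/4 = 3.23391^(1/84) − 1 ≈ 0.0140706, so r ≈ 4·0.0140706 = 5.62824%.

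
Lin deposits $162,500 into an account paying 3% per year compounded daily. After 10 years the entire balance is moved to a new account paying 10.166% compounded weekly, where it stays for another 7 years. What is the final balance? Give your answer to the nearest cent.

$446,567.68

After 10 years at 3%: 162,500 × 1.3498421665 ≈ 219,349.3521.
Then 7 years at 10.166%: 219,349.3521 × 2.03587417511 ≈ 446,567.6812.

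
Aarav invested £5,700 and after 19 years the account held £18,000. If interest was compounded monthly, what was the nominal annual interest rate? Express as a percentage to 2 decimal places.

6.07%

The 228-period growth factor is 18,000/5,700 = 3.15789.
r/12 = 3.15789^(1/228) − 1 ≈ 0.00505619, so r ≈ 12·0.00505619 = 6.06742%.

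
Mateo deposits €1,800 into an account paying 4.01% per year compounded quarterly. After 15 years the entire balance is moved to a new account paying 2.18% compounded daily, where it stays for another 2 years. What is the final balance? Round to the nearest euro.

€3,421

Phase 1: 1,800·(1 + 0.010025)^60 ≈ 3,274.9141.
Phase 2: 3,274.9141·(1 + 0.0218/365)^730 ≈ 3,420.8544.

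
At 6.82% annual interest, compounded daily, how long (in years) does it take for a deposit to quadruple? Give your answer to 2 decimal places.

(1 + 0.000186849)^(365t) = 4.
365t = ln 4 / ln(1 + 0.000186849) ≈ 1.3863/0.000186832 ≈ 7420.0105.
t ≈ 20.3288.

20.33 years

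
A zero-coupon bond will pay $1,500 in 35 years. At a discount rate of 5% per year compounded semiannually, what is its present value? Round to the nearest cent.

Periodic rate = 5%/2 = 0.025; 70 periods.
P = 1,500/(1 + 0.025)^70 ≈ 1,500/5.632102855 ≈ 266.3304.

$266.33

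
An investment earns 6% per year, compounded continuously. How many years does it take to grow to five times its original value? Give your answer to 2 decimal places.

e^(0.06t) = 5, so 0.06t = ln 5 ≈ 1.6094.
t ≈ 1.6094/0.06 ≈ 26.8240.

26.82 years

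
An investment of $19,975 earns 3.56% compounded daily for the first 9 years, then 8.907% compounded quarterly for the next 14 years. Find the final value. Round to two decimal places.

Phase 1: 19,975·(1 + 0.0356/365)^3285 ≈ 27,518.7026.
Phase 2: 27,518.7026·(1 + 0.0222675)^56 ≈ 94,458.9193.

$94,458.92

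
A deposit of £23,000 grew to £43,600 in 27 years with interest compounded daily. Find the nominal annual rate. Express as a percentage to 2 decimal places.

2.37%

(1 + r/365)^9855 = 43,600/23,000 = 1.89565.
1 + r/365 = 1.89565^(1/9855) ≈ 1.000065, so r/365 ≈ 0.0000648994.
r ≈ 365·0.0000648994 = 2.36883%.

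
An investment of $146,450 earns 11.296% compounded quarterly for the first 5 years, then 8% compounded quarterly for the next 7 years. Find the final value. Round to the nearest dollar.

$445,025

After 5 years at 11.296%: 146,450 × 1.74537958007 ≈ 255,610.8395.
Then 7 years at 8%: 255,610.8395 × 1.74102420617 ≈ 445,024.6589.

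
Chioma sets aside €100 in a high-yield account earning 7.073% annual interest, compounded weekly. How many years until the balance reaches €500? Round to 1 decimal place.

(1 + 0.00136019)^(52t) = 500/100 = 5.
52t·ln(1 + 0.00136019) = ln(5); 52t = 1.6094/0.00135927 ≈ 1184.0475.
t ≈ 22.7701 years.

22.8 years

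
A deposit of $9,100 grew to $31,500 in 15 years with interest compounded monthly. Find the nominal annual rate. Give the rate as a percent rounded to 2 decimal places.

8.31%

(1 + r/12)^180 = 31,500/9,100 = 3.46154.
1 + r/12 = 3.46154^(1/180) ≈ 1.006922, so r/12 ≈ 0.00692226.
r ≈ 12·0.00692226 = 8.30671%.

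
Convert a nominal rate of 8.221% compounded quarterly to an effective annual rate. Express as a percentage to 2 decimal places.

8.48%

EAR = (1 + 8.221%/4)^4 − 1 = (1 + 0.0205525)^4 − 1.
(1 + 0.0205525)^4 ≈ 1.084779, so EAR ≈ 8.47793%.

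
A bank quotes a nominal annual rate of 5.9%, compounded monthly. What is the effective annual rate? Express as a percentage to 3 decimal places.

One year is 12 periods at 0.00491667 each: (1 + 0.00491667)^12 ≈ 1.060622.
EAR = 1.060622 − 1 ≈ 6.06219%.

6.062%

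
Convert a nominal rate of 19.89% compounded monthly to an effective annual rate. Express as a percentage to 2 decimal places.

21.81%

One year is 12 periods at 0.016575 each: (1 + 0.016575)^12 ≈ 1.218072.
EAR = 1.218072 − 1 ≈ 21.80724%.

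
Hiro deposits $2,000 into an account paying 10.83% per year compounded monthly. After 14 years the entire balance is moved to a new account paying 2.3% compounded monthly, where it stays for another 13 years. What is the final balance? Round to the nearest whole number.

$12,198

Phase 1: 2,000·(1 + 0.009025)^168 ≈ 9,048.0224.
Phase 2: 9,048.0224·(1 + 0.023/12)^156 ≈ 12,197.8541.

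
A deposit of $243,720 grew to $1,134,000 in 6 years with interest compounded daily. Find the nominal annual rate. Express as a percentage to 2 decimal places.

25.63%

(1 + r/365)^2190 = 1,134,000/243,720 = 4.65288.
1 + r/365 = 4.65288^(1/2190) ≈ 1.000702, so r/365 ≈ 0.000702295.
r ≈ 365·0.000702295 = 25.63377%.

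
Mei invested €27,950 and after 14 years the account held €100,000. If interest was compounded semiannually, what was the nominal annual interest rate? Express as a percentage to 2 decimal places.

9.32%

The 28-period growth factor is 100,000/27,950 = 3.57782.
r/2 = 3.57782^(1/28) − 1 ≈ 0.0465791, so r ≈ 2·0.0465791 = 9.31583%.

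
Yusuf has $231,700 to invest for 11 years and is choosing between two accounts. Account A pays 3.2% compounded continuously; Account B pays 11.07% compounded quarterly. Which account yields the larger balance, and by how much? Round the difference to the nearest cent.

Account A growth factor: e^(0.032·11) = e^0.352 ≈ 1.42190852372; balance ≈ 329,456.2049.
Account B growth factor: (1 + 0.027675)^44 ≈ 3.32395269074; balance ≈ 770,159.8384.
Account B is larger by 440,703.6335.

Account B, by $440,703.63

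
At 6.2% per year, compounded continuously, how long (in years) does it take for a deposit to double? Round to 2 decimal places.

11.18 years

e^(0.062t) = 2, so 0.062t = ln 2 ≈ 0.69315.
t ≈ 0.69315/0.062 ≈ 11.1798.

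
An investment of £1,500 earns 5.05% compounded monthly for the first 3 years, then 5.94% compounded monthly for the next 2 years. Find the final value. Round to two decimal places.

Phase 1: 1,500·(1 + 0.0505/12)^36 ≈ 1,744.8127.
Phase 2: 1,744.8127·(1 + 0.00495)^24 ≈ 1,964.3358.

£1,964.34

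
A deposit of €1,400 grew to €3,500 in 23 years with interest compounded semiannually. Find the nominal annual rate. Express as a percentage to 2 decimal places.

4.02%

The 46-period growth factor is 3,500/1,400 = 2.5.
r/2 = 2.5^(1/46) − 1 ≈ 0.0201191, so r ≈ 2·0.0201191 = 4.02382%.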